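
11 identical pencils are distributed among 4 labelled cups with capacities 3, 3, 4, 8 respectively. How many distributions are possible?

By stars and bars, unrestricted non-negative solutions to x_1+…+x_4 = 11 number C(11+3,3) = 364.
Subtract solutions that violate a single cap (substitute x_i' = x_i − (cap_i+1)): x_1 ≥ 4 gives C(10,3) = 120; x_2 ≥ 4 gives C(10,3) = 120; x_3 ≥ 5 gives C(9,3) = 84; x_4 ≥ 9 gives C(5,3) = 10. Together 334.
Add back pairs where two caps are both exceeded: 20 + 10 + 0 + 10 + 0 + 0 = 40.
By inclusion–exclusion the count is 364 − 334 + 40 = 70.

70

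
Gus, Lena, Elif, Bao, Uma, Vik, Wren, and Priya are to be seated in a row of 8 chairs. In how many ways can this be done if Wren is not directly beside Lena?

30240

There are 8! = 40320 arrangements in all. If Wren and Lena are adjacent, merging them into one block gives 2·(7)! = 10080 arrangements.
Complementary counting: 40320 − 10080 = 30240.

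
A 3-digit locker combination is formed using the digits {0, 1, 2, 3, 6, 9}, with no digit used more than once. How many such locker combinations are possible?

120

Choose and order 3 of the 6 symbols: the first digit has 6 options, the next 5, then 4.
That product is 6 × 5 × 4 = 120.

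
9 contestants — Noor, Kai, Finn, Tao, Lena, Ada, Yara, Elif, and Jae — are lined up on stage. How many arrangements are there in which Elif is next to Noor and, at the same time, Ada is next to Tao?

20160

Treat {Elif,Noor} as one block (2 orders) and {Ada,Tao} as another (2 orders).
That leaves 7 units to arrange: 2 × 2 × 7! = 4 × 5040 = 20160.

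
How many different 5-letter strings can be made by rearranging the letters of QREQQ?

Letter multiplicities in QREQQ: E×1, Q×3, R×1.
So there are 5! / (3!) = 20 distinguishable arrangements.

20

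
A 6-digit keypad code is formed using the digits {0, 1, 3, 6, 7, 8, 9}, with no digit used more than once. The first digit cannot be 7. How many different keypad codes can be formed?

The first digit has 7−1 = 6 choices (anything except 7).
The remaining 5 digits are filled from the other 6 symbols without repetition: 6 × 5 × 4 × 3 × 2 = 720.
Total: 6 × 720 = 4320.

4320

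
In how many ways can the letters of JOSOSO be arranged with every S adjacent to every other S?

Treat the 2 copies of S as a single block. The multiset to arrange is then {SS, J, O, O, O}, 5 items in all.
That gives (5)!/(3!) = 20 arrangements.

20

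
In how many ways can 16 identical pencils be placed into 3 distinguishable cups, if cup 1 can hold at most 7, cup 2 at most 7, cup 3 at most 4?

By stars and bars, unrestricted non-negative solutions to x_1+…+x_3 = 16 number C(16+2,2) = 153.
Subtract solutions that violate a single cap (substitute x_i' = x_i − (cap_i+1)): x_1 ≥ 8 gives C(10,2) = 45; x_2 ≥ 8 gives C(10,2) = 45; x_3 ≥ 5 gives C(13,2) = 78. Together 168.
Add back pairs where two caps are both exceeded: 1 + 10 + 10 = 21.
By inclusion–exclusion the count is 153 − 168 + 21 = 6.

6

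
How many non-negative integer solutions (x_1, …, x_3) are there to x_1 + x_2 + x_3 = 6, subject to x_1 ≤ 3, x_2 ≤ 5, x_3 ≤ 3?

By stars and bars, unrestricted non-negative solutions to x_1+…+x_3 = 6 number C(6+2,2) = 28.
Subtract solutions that violate a single cap (substitute x_i' = x_i − (cap_i+1)): x_1 ≥ 4 gives C(4,2) = 6; x_2 ≥ 6 gives C(2,2) = 1; x_3 ≥ 4 gives C(4,2) = 6. Together 13.
No two caps can be exceeded simultaneously, so the pair terms are all 0.
By inclusion–exclusion the count is 28 − 13 + 0 = 15.

15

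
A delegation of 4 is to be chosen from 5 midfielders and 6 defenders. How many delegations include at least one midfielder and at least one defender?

Total 4-person selections from all 11: C(11,4) = 330.
Selections missing a whole group: no midfielders → C(6,4) = 15; no defenders → C(5,4) = 5.
Both groups omitted at once is impossible, so 330 − 20 = 310.

310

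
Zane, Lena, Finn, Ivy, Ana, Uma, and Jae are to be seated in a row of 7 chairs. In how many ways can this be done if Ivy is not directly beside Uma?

Of the 7! = 5040 arrangements, those with Ivy and Uma adjacent number 2 × 6! = 1440 (treat the pair as a block with 2 internal orders).
Complementary counting: 5040 − 1440 = 3600.

3600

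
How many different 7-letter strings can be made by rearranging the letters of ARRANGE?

The 7 letters of ARRANGE have repeats: A appearing twice and R appearing twice.
Dividing 7! = 5040 by 2!·2! = 4 for the repeated letters gives 1260.

1260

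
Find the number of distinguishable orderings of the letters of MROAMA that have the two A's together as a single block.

60

Treat the 2 copies of A as a single block. The multiset to arrange is then {AA, M, M, O, R}, 5 items in all.
That gives (5)!/(2!) = 60 arrangements.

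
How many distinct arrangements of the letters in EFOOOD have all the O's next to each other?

24

Treat the 3 copies of O as a single block. The multiset to arrange is then {OOO, D, E, F}, 4 items in all.
All 4 items are distinct, so there are (4)! = 24 arrangements.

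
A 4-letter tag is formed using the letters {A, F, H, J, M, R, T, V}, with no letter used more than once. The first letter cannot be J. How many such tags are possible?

1470

The first letter has 8−1 = 7 choices (anything except J).
The remaining 3 letters are filled from the other 7 symbols without repetition: 7 × 6 × 5 = 210.
Total: 7 × 210 = 1470.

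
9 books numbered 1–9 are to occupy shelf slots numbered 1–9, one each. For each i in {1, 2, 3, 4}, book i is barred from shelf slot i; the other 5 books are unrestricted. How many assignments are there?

Let Aᵢ (for 1 ≤ i ≤ 4) be the placements that put book i in its forbidden shelf slot. Any j of these fix j positions, leaving (9−j)! ways to fill the rest, and there are C(4,j) ways to pick which j.
By inclusion–exclusion, the number of valid placements is Σ_{j=0}^{4} (−1)^j C(4,j)·(9−j)!.
Computing: 362880 − 161280 + 30240 − 2880 + 120 = 229080.

229080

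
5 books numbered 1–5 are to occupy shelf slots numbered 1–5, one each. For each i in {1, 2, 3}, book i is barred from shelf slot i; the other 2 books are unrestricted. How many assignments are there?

Let Aᵢ (for i ∈ {1, 2, 3}) be the placements that put book i in its forbidden shelf slot. Any j of these fix j positions, leaving (5−j)! ways to fill the rest, and there are C(3,j) ways to pick which j.
By inclusion–exclusion, the number of valid placements is Σ_{j=0}^{3} (−1)^j C(3,j)·(5−j)!.
Computing: 120 − 72 + 18 − 2 = 64.

64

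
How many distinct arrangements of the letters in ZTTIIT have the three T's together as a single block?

12

Treat the 3 copies of T as a single block. The multiset to arrange is then {TTT, I, I, Z}, 4 items in all.
That gives (4)!/(2!) = 12 arrangements.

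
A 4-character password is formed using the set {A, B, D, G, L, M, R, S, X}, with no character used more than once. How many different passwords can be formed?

This is a permutation of 4 out of 9: P(9,4) = 9!/5!.
That product is 9 × 8 × 7 × 6 = 3024.

3024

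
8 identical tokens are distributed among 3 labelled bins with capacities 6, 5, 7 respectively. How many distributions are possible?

35

By stars and bars, unrestricted non-negative solutions to x_1+…+x_3 = 8 number C(8+2,2) = 45.
Subtract solutions that violate a single cap (substitute x_i' = x_i − (cap_i+1)): x_1 ≥ 7 gives C(3,2) = 3; x_2 ≥ 6 gives C(4,2) = 6; x_3 ≥ 8 gives C(2,2) = 1. Together 10.
No two caps can be exceeded simultaneously, so the pair terms are all 0.
By inclusion–exclusion the count is 45 − 10 + 0 = 35.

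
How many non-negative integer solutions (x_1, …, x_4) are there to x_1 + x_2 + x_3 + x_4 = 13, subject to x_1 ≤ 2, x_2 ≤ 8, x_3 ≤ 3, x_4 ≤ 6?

54

Ignoring the caps, the number of non-negative solutions to x_1+…+x_4 = 13 is C(16,3) = 560.
Subtract solutions that violate a single cap (substitute x_i' = x_i − (cap_i+1)): x_1 ≥ 3 gives C(13,3) = 286; x_2 ≥ 9 gives C(7,3) = 35; x_3 ≥ 4 gives C(12,3) = 220; x_4 ≥ 7 gives C(9,3) = 84. Together 625.
Add back pairs where two caps are both exceeded: 4 + 84 + 20 + 1 + 0 + 10 = 119.
By inclusion–exclusion the count is 560 − 625 + 119 = 54.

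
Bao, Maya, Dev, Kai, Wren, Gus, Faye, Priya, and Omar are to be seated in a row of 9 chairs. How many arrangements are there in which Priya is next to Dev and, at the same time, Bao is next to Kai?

20160

Treat {Priya,Dev} as one block (2 orders) and {Bao,Kai} as another (2 orders).
That leaves 7 units to arrange: 2 × 2 × 7! = 4 × 5040 = 20160.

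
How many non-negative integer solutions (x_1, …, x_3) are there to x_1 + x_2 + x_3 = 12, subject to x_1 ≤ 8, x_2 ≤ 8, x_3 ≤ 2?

18

Without the upper bounds there are C(14,2) = 91 ways to split 12 among 3 variables.
Subtract solutions that violate a single cap (substitute x_i' = x_i − (cap_i+1)): x_1 ≥ 9 gives C(5,2) = 10; x_2 ≥ 9 gives C(5,2) = 10; x_3 ≥ 3 gives C(11,2) = 55. Together 75.
Add back pairs where two caps are both exceeded: 0 + 1 + 1 = 2.
By inclusion–exclusion the count is 91 − 75 + 2 = 18.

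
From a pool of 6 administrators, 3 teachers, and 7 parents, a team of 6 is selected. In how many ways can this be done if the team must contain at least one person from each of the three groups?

Total 6-person selections from all 16: C(16,6) = 8008.
Subtract selections that omit an entire group: no administrators → C(10,6) = 210; no teachers → C(13,6) = 1716; no parents → C(9,6) = 84.
Add back selections omitting two groups (i.e. drawn from a single group): C(6,6) + C(3,6) + C(7,6) = 8.
By inclusion–exclusion: 8008 − 2010 + 8 = 6006.

6006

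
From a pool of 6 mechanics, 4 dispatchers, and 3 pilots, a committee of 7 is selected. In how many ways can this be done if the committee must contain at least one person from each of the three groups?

Unrestricted: C(13,7) = 1716 ways to pick any 7 of the 13.
Selections missing a whole group: no mechanics → C(7,7) = 1; no dispatchers → C(9,7) = 36; no pilots → C(10,7) = 120.
Add back selections omitting two groups (i.e. drawn from a single group): C(6,7) + C(4,7) + C(3,7) = 0.
By inclusion–exclusion: 1716 − 157 + 0 = 1559.

1559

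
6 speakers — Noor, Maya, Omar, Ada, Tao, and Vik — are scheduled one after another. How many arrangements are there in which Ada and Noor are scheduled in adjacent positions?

Glue Ada and Noor into one block (2 internal orders), leaving 5 units to arrange in a row.
So the count is 2·(5)! = 240.

240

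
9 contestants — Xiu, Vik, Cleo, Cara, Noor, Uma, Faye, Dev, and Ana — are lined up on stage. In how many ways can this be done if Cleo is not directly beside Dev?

282240

There are 9! = 362880 arrangements in all. If Cleo and Dev are adjacent, merging them into one block gives 2·(8)! = 80640 arrangements.
So 362880 − 80640 = 282240 arrangements keep them apart.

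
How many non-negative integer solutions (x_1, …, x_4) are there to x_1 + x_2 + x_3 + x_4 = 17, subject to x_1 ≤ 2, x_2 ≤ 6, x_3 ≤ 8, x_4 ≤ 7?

Ignoring the caps, the number of non-negative solutions to x_1+…+x_4 = 17 is C(20,3) = 1140.
Subtract solutions that violate a single cap (substitute x_i' = x_i − (cap_i+1)): x_1 ≥ 3 gives C(17,3) = 680; x_2 ≥ 7 gives C(13,3) = 286; x_3 ≥ 9 gives C(11,3) = 165; x_4 ≥ 8 gives C(12,3) = 220. Together 1351.
Add back pairs where two caps are both exceeded: 120 + 56 + 84 + 4 + 10 + 1 = 275.
By inclusion–exclusion the count is 1140 − 1351 + 275 = 64.

64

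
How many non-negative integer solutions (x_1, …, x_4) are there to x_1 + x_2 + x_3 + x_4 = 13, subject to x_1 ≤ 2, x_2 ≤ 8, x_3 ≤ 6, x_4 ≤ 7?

Ignoring the caps, the number of non-negative solutions to x_1+…+x_4 = 13 is C(16,3) = 560.
Subtract solutions that violate a single cap (substitute x_i' = x_i − (cap_i+1)): x_1 ≥ 3 gives C(13,3) = 286; x_2 ≥ 9 gives C(7,3) = 35; x_3 ≥ 7 gives C(9,3) = 84; x_4 ≥ 8 gives C(8,3) = 56. Together 461.
Add back pairs where two caps are both exceeded: 4 + 20 + 10 + 0 + 0 + 0 = 34.
By inclusion–exclusion the count is 560 − 461 + 34 = 133.

133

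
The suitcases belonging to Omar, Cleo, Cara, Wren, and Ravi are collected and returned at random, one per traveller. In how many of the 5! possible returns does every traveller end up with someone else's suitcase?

Count assignments avoiding every fixed point. For any j of the 5 travellers fixed to their own suitcase, the other 5−j can be arranged in (5−j)! ways.
By inclusion–exclusion this is Σ_{j=0}^{5} (−1)^j C(5,j)·(5−j)!.
Computing: 120 − 120 + 60 − 20 + 5 − 1 = 44.

44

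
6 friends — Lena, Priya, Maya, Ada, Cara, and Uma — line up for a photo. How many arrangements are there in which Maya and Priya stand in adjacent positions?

Glue Maya and Priya into one block (2 internal orders), leaving 5 units to arrange in a row.
That gives 2 × 5! = 2 × 120 = 240.

240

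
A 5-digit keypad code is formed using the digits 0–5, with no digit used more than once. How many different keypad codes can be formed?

With no repetition, fill the 5 digits in order: 6 choices, then 5, down to 2.
6 × 5 × 4 × 3 × 2 = 720.

720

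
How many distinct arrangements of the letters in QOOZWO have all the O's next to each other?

24

Treat the 3 copies of O as a single block. The multiset to arrange is then {OOO, Q, W, Z}, 4 items in all.
All 4 items are distinct, so there are (4)! = 24 arrangements.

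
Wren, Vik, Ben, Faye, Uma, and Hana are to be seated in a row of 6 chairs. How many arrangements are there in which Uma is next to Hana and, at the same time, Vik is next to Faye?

96

Treat {Uma,Hana} as one block (2 orders) and {Vik,Faye} as another (2 orders).
That leaves 4 units to arrange: 2 × 2 × 4! = 4 × 24 = 96.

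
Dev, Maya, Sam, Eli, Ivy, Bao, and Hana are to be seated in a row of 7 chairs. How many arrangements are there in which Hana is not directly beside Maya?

Of the 7! = 5040 arrangements, those with Hana and Maya adjacent number 2 × 6! = 1440 (treat the pair as a block with 2 internal orders).
So 5040 − 1440 = 3600 arrangements keep them apart.

3600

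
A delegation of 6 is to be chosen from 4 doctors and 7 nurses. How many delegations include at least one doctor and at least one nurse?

Total 6-person selections from all 11: C(11,6) = 462.
Subtract selections that omit an entire group: no doctors → C(7,6) = 7; no nurses → C(4,6) = 0.
Both groups omitted at once is impossible, so 462 − 7 = 455.

455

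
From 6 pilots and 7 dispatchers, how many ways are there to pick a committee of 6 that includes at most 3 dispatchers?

1058

Split by how many dispatchers are chosen (0 through 3).
Sum: C(7,0)·C(6,6) + C(7,1)·C(6,5) + C(7,2)·C(6,4) + C(7,3)·C(6,3) = 1 + 42 + 315 + 700 = 1058.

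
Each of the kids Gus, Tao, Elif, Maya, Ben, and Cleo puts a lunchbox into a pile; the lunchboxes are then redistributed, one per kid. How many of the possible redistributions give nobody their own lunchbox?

265

This is the derangement count D_6: permutations of 6 items with no fixed point.
By inclusion–exclusion this is Σ_{j=0}^{6} (−1)^j C(6,j)·(6−j)!.
Computing: 720 − 720 + 360 − 120 + 30 − 6 + 1 = 265.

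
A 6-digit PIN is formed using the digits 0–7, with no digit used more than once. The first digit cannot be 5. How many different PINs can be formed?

The first digit has 8−1 = 7 choices (anything except 5).
The remaining 5 digits are filled from the other 7 symbols without repetition: 7 × 6 × 5 × 4 × 3 = 2520.
Total: 7 × 2520 = 17640.

17640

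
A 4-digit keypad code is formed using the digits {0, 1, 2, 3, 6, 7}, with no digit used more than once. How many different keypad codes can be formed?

This is a permutation of 4 out of 6: P(6,4) = 6!/2!.
6 × 5 × 4 × 3 = 360.

360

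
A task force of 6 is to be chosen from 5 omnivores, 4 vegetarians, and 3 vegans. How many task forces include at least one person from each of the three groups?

805

With no constraint there are C(12,6) = 924 possible selections.
Subtract selections that omit an entire group: no omnivores → C(7,6) = 7; no vegetarians → C(8,6) = 28; no vegans → C(9,6) = 84.
Add back selections omitting two groups (i.e. drawn from a single group): C(5,6) + C(4,6) + C(3,6) = 0.
By inclusion–exclusion: 924 − 119 + 0 = 805.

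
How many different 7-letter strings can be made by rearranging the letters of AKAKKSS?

210

Letter multiplicities in AKAKKSS: A×2, K×3, S×2.
So there are 7! / (3!·2!·2!) = 210 distinguishable arrangements.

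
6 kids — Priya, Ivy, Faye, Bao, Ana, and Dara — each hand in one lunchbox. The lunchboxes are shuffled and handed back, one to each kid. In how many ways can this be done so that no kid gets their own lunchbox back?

This is the derangement count D_6: permutations of 6 items with no fixed point.
By inclusion–exclusion this is Σ_{j=0}^{6} (−1)^j C(6,j)·(6−j)!.
Computing: 720 − 720 + 360 − 120 + 30 − 6 + 1 = 265.

265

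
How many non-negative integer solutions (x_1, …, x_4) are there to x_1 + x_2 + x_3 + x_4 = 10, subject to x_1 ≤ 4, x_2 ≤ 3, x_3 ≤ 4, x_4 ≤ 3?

33

Ignoring the caps, the number of non-negative solutions to x_1+…+x_4 = 10 is C(13,3) = 286.
Subtract solutions that violate a single cap (substitute x_i' = x_i − (cap_i+1)): x_1 ≥ 5 gives C(8,3) = 56; x_2 ≥ 4 gives C(9,3) = 84; x_3 ≥ 5 gives C(8,3) = 56; x_4 ≥ 4 gives C(9,3) = 84. Together 280.
Add back pairs where two caps are both exceeded: 4 + 1 + 4 + 4 + 10 + 4 = 27.
By inclusion–exclusion the count is 286 − 280 + 27 = 33.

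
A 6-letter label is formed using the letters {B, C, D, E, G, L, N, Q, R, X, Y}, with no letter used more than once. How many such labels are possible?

332640

Choose and order 6 of the 11 symbols: the first letter has 11 options, the next 10, and so on down to 6.
That product is 11 × 10 × 9 × 8 × 7 × 6 = 332640.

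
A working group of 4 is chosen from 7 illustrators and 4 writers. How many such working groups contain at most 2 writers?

301

Split by how many writers are chosen (0 through 2).
Sum: C(4,0)·C(7,4) + C(4,1)·C(7,3) + C(4,2)·C(7,2) = 35 + 140 + 126 = 301.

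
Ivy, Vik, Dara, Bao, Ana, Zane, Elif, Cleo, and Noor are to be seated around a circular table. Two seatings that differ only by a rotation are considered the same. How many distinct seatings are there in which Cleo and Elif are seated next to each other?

10080

Glue Cleo and Elif into a block (2 internal orders). Seating 8 units around a circle gives (7)! arrangements.
So 2 × (7)! = 2 × 5040 = 10080.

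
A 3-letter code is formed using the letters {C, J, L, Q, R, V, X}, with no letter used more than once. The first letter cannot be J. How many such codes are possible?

The first letter has 7−1 = 6 choices (anything except J).
The remaining 2 letters are filled from the other 6 symbols without repetition: 6 × 5 = 30.
Total: 6 × 30 = 180.

180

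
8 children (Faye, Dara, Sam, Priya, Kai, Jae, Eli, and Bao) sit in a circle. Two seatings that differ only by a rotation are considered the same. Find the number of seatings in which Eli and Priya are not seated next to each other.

3600

Without the restriction there are (7)! = 5040 seatings.
Seatings with Eli beside Priya: treat them as a block with 2 internal orders, giving 2 × (6)! = 1440.
Subtracting, 5040 − 1440 = 3600.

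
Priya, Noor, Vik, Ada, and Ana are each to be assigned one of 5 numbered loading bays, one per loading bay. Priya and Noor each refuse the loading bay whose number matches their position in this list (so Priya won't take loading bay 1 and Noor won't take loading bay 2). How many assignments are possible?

78

Let Aᵢ (for i ∈ {1, 2}) be the placements that put person i in their forbidden loading bay. Any j of these fix j positions, leaving (5−j)! ways to fill the rest, and there are C(2,j) ways to pick which j.
By inclusion–exclusion, the number of valid placements is Σ_{j=0}^{2} (−1)^j C(2,j)·(5−j)!.
Computing: 120 − 48 + 6 = 78.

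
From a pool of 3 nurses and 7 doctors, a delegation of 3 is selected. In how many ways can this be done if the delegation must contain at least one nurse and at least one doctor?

Total 3-person selections from all 10: C(10,3) = 120.
Selections missing a whole group: no nurses → C(7,3) = 35; no doctors → C(3,3) = 1.
Both groups omitted at once is impossible, so 120 − 36 = 84.

84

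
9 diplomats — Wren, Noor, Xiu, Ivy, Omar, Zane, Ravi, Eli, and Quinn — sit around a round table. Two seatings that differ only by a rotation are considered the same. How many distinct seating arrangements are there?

40320

Seat Wren anywhere (absorbing the rotational symmetry), then permute the other 8: (8)! = 40320.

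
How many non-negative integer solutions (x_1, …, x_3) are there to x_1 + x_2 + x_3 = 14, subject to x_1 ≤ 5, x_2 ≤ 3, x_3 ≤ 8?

6

Ignoring the caps, the number of non-negative solutions to x_1+…+x_3 = 14 is C(16,2) = 120.
Subtract solutions that violate a single cap (substitute x_i' = x_i − (cap_i+1)): x_1 ≥ 6 gives C(10,2) = 45; x_2 ≥ 4 gives C(12,2) = 66; x_3 ≥ 9 gives C(7,2) = 21. Together 132.
Add back pairs where two caps are both exceeded: 15 + 0 + 3 = 18.
By inclusion–exclusion the count is 120 − 132 + 18 = 6.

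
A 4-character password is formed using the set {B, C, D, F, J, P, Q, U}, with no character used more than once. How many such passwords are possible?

1680

With no repetition, fill the 4 characters in order: 8 choices, then 7, down to 5.
That product is 8 × 7 × 6 × 5 = 1680.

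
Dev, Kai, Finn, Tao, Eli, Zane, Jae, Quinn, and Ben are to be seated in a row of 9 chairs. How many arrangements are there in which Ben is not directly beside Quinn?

Of the 9! = 362880 arrangements, those with Ben and Quinn adjacent number 2 × 8! = 80640 (treat the pair as a block with 2 internal orders).
Complementary counting: 362880 − 80640 = 282240.

282240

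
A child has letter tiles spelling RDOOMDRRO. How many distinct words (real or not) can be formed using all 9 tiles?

5040

Letter multiplicities in RDOOMDRRO: D×2, M×1, O×3, R×3.
Dividing 9! = 362880 by 3!·3!·2! = 72 for the repeated letters gives 5040.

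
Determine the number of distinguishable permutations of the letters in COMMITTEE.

45360

The 9 letters of COMMITTEE have repeats: E appearing twice, M appearing twice, and T appearing twice.
The number of distinct arrangements is 9!/(2!·2!·2!) = 362880/8 = 45360.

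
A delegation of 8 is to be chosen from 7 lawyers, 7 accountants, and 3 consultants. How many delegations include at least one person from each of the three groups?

Unrestricted: C(17,8) = 24310 ways to pick any 8 of the 17.
Subtract selections that omit an entire group: no lawyers → C(10,8) = 45; no accountants → C(10,8) = 45; no consultants → C(14,8) = 3003.
Add back selections omitting two groups (i.e. drawn from a single group): C(7,8) + C(7,8) + C(3,8) = 0.
By inclusion–exclusion: 24310 − 3093 + 0 = 21217.

21217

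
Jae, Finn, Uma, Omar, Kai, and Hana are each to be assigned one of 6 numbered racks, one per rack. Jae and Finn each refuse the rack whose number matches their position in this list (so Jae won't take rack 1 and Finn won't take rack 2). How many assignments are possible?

Let Aᵢ (for i ∈ {1, 2}) be the placements that put person i in their forbidden rack. Any j of these fix j positions, leaving (6−j)! ways to fill the rest, and there are C(2,j) ways to pick which j.
By inclusion–exclusion, the number of valid placements is Σ_{j=0}^{2} (−1)^j C(2,j)·(6−j)!.
Computing: 720 − 240 + 24 = 504.

504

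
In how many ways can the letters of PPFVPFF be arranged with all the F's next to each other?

Treat the 3 copies of F as a single block. The multiset to arrange is then {FFF, P, P, P, V}, 5 items in all.
That gives (5)!/(3!) = 20 arrangements.

20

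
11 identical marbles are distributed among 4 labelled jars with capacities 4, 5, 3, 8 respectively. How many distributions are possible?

Ignoring the caps, the number of non-negative solutions to x_1+…+x_4 = 11 is C(14,3) = 364.
Subtract solutions that violate a single cap (substitute x_i' = x_i − (cap_i+1)): x_1 ≥ 5 gives C(9,3) = 84; x_2 ≥ 6 gives C(8,3) = 56; x_3 ≥ 4 gives C(10,3) = 120; x_4 ≥ 9 gives C(5,3) = 10. Together 270.
Add back pairs where two caps are both exceeded: 1 + 10 + 0 + 4 + 0 + 0 = 15.
By inclusion–exclusion the count is 364 − 270 + 15 = 109.

109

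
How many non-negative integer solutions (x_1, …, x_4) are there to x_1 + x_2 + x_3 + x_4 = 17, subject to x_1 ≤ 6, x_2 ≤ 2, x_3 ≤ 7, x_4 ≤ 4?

10

Without the upper bounds there are C(20,3) = 1140 ways to split 17 among 4 variables.
Subtract solutions that violate a single cap (substitute x_i' = x_i − (cap_i+1)): x_1 ≥ 7 gives C(13,3) = 286; x_2 ≥ 3 gives C(17,3) = 680; x_3 ≥ 8 gives C(12,3) = 220; x_4 ≥ 5 gives C(15,3) = 455. Together 1641.
Add back pairs where two caps are both exceeded: 120 + 10 + 56 + 84 + 220 + 35 = 525.
Subtract triples: 0 + 10 + 0 + 4 = 14.
By inclusion–exclusion the count is 1140 − 1641 + 525 − 14 = 10.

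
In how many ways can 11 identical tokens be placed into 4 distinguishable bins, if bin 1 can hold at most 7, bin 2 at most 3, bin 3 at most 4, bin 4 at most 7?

Ignoring the caps, the number of non-negative solutions to x_1+…+x_4 = 11 is C(14,3) = 364.
Subtract solutions that violate a single cap (substitute x_i' = x_i − (cap_i+1)): x_1 ≥ 8 gives C(6,3) = 20; x_2 ≥ 4 gives C(10,3) = 120; x_3 ≥ 5 gives C(9,3) = 84; x_4 ≥ 8 gives C(6,3) = 20. Together 244.
Add back pairs where two caps are both exceeded: 0 + 0 + 0 + 10 + 0 + 0 = 10.
By inclusion–exclusion the count is 364 − 244 + 10 = 130.

130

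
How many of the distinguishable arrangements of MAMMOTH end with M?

Fix M in the last position and arrange the remaining 6 letters.
Those 6 letters have M appearing twice, giving (6)!/(2!) = 360.

360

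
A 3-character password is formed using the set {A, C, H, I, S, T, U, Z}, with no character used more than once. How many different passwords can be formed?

Choose and order 3 of the 8 symbols: the first character has 8 options, the next 7, then 6.
8 × 7 × 6 = 336.

336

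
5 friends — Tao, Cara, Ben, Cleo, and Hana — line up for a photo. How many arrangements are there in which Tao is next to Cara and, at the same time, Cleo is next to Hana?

Treat {Tao,Cara} as one block (2 orders) and {Cleo,Hana} as another (2 orders).
That leaves 3 units to arrange: 2 × 2 × 3! = 4 × 6 = 24.

24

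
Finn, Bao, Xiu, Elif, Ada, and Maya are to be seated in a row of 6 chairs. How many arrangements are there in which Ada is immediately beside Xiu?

240

Place the 4 others and the Ada-Xiu pair as 5 objects in a line; the pair has 2 internal arrangements.
So the count is 2·(5)! = 240.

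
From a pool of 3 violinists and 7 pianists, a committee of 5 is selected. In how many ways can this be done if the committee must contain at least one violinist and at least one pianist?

231

Unrestricted: C(10,5) = 252 ways to pick any 5 of the 10.
Subtract selections that omit an entire group: no violinists → C(7,5) = 21; no pianists → C(3,5) = 0.
Both groups omitted at once is impossible, so 252 − 21 = 231.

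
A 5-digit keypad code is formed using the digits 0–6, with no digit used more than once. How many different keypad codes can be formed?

This is a permutation of 5 out of 7: P(7,5) = 7!/2!.
That product is 7 × 6 × 5 × 4 × 3 = 2520.

2520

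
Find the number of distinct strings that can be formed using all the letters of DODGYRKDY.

DODGYRKDY has 9 letters with D appearing 3 times and Y appearing twice.
The number of distinct arrangements is 9!/(3!·2!) = 362880/12 = 30240.

30240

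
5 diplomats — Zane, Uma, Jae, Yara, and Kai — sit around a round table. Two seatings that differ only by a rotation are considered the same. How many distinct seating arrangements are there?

24

Fix one person's seat to break rotational symmetry; the remaining 4 people can be arranged in (4)! = 24 ways.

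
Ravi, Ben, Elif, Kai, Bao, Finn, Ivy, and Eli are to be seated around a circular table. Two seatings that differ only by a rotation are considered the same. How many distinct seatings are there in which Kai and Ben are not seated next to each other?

All circular seatings of 8 people number (7)! = 5040.
Seatings with Kai beside Ben: treat them as a block with 2 internal orders, giving 2 × (6)! = 1440.
Subtracting, 5040 − 1440 = 3600.

3600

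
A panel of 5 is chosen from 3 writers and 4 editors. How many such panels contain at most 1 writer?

Split by how many writers are chosen (0 through 1).
Sum: C(3,0)·C(4,5) + C(3,1)·C(4,4) = 0 + 3 = 3.

3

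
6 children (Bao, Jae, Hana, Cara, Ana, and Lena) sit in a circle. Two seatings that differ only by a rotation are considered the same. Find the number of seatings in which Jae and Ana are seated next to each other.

Glue Jae and Ana into a block (2 internal orders). Seating 5 units around a circle gives (4)! arrangements.
So 2 × (4)! = 2 × 24 = 48.

48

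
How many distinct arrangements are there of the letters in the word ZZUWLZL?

ZZUWLZL has 7 letters with L appearing twice and Z appearing 3 times.
Dividing 7! = 5040 by 3!·2! = 12 for the repeated letters gives 420.

420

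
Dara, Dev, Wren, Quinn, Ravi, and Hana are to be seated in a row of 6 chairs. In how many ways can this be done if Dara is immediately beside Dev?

240

Treat {Dara, Dev} as a single unit. There are 5 units to order, and the pair itself can be ordered 2 ways.
That gives 2 × 5! = 2 × 120 = 240.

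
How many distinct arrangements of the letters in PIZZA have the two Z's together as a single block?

24

Treat the 2 copies of Z as a single block. The multiset to arrange is then {ZZ, A, I, P}, 4 items in all.
All 4 items are distinct, so there are (4)! = 24 arrangements.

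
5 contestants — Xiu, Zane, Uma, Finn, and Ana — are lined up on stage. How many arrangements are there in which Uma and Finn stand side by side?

48

Treat {Uma, Finn} as a single unit. There are 4 units to order, and the pair itself can be ordered 2 ways.
That gives 2 × 4! = 2 × 24 = 48.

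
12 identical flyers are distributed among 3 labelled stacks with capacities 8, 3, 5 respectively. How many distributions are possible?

Ignoring the caps, the number of non-negative solutions to x_1+…+x_3 = 12 is C(14,2) = 91.
Subtract solutions that violate a single cap (substitute x_i' = x_i − (cap_i+1)): x_1 ≥ 9 gives C(5,2) = 10; x_2 ≥ 4 gives C(10,2) = 45; x_3 ≥ 6 gives C(8,2) = 28. Together 83.
Add back pairs where two caps are both exceeded: 0 + 0 + 6 = 6.
By inclusion–exclusion the count is 91 − 83 + 6 = 14.

14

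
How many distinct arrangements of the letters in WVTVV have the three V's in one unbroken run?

6

Treat the 3 copies of V as a single block. The multiset to arrange is then {VVV, T, W}, 3 items in all.
All 3 items are distinct, so there are (3)! = 6 arrangements.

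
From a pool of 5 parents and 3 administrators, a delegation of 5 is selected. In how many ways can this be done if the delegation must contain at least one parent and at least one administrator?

Unrestricted: C(8,5) = 56 ways to pick any 5 of the 8.
Selections missing a whole group: no parents → C(3,5) = 0; no administrators → C(5,5) = 1.
Both groups omitted at once is impossible, so 56 − 1 = 55.

55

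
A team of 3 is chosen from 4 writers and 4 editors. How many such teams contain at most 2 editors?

Split by how many editors are chosen (0 through 2).
Sum: C(4,0)·C(4,3) + C(4,1)·C(4,2) + C(4,2)·C(4,1) = 4 + 24 + 24 = 52.

52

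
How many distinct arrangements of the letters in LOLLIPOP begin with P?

With the first slot taken by P, it remains to arrange the other 7 letters (LOLLIOP).
Those 7 letters have L appearing 3 times and O appearing twice, giving (7)!/(3!·2!) = 420.

420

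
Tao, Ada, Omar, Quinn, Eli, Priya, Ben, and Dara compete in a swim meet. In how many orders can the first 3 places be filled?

336

There are 8 choices for 1st place, 7 for 2nd, and 6 for 3rd.
That gives 8 × 7 × 6 = 336.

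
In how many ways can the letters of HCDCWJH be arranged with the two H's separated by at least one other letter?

900

There are 7!/(2!·2!) = 1260 arrangements of HCDCWJH in total.
Arrangements with the H's together: treat HH as one letter, giving (6)!/(2!) = 360.
Subtracting, 1260 − 360 = 900 arrangements keep the H's apart.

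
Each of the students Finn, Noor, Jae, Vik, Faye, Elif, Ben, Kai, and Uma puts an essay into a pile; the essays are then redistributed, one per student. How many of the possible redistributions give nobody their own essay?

This is the derangement count D_9: permutations of 9 items with no fixed point.
By inclusion–exclusion this is Σ_{j=0}^{9} (−1)^j C(9,j)·(9−j)!.
Computing: 362880 − 362880 + 181440 − 60480 + 15120 − 3024 + 504 − 72 + 9 − 1 = 133496.

133496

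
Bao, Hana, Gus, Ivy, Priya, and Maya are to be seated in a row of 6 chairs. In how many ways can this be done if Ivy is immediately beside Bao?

Treat {Ivy, Bao} as a single unit. There are 5 units to order, and the pair itself can be ordered 2 ways.
So the count is 2·(5)! = 240.

240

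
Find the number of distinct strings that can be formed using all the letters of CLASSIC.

The 7 letters of CLASSIC have repeats: C appearing twice and S appearing twice.
The number of distinct arrangements is 7!/(2!·2!) = 5040/4 = 1260.

1260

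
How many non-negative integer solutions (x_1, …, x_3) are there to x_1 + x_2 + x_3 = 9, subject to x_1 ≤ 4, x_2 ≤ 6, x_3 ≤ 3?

Ignoring the caps, the number of non-negative solutions to x_1+…+x_3 = 9 is C(11,2) = 55.
Subtract solutions that violate a single cap (substitute x_i' = x_i − (cap_i+1)): x_1 ≥ 5 gives C(6,2) = 15; x_2 ≥ 7 gives C(4,2) = 6; x_3 ≥ 4 gives C(7,2) = 21. Together 42.
Add back pairs where two caps are both exceeded: 0 + 1 + 0 = 1.
By inclusion–exclusion the count is 55 − 42 + 1 = 14.

14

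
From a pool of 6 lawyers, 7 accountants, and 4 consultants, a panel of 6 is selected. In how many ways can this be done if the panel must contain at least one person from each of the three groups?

9996

Unrestricted: C(17,6) = 12376 ways to pick any 6 of the 17.
Subtract selections that omit an entire group: no lawyers → C(11,6) = 462; no accountants → C(10,6) = 210; no consultants → C(13,6) = 1716.
Add back selections omitting two groups (i.e. drawn from a single group): C(6,6) + C(7,6) + C(4,6) = 8.
By inclusion–exclusion: 12376 − 2388 + 8 = 9996.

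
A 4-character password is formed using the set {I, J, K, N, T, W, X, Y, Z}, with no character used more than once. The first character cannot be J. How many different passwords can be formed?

The first character has 9−1 = 8 choices (anything except J).
The remaining 3 characters are filled from the other 8 symbols without repetition: 8 × 7 × 6 = 336.
Total: 8 × 336 = 2688.

2688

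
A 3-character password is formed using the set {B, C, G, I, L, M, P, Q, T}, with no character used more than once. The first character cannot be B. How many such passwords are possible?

The first character has 9−1 = 8 choices (anything except B).
The remaining 2 characters are filled from the other 8 symbols without repetition: 8 × 7 = 56.
Total: 8 × 56 = 448.

448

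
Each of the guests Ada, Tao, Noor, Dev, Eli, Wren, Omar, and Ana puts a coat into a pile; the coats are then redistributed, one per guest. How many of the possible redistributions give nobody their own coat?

Let Aᵢ be the assignments in which guest i gets their own coat. We want the size of the complement of A₁∪…∪A_8.
By inclusion–exclusion this is Σ_{j=0}^{8} (−1)^j C(8,j)·(8−j)!.
Computing: 40320 − 40320 + 20160 − 6720 + 1680 − 336 + 56 − 8 + 1 = 14833.

14833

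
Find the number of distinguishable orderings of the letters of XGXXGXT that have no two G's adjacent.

75

Total arrangements of XGXXGXT: 7!/(4!·2!) = 105.
Arrangements with the G's together: treat GG as one letter, giving (6)!/(4!) = 30.
Hence 105 − 30 = 75.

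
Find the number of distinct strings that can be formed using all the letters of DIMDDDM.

DIMDDDM has 7 letters with D appearing 4 times and M appearing twice.
So there are 7! / (4!·2!) = 105 distinguishable arrangements.

105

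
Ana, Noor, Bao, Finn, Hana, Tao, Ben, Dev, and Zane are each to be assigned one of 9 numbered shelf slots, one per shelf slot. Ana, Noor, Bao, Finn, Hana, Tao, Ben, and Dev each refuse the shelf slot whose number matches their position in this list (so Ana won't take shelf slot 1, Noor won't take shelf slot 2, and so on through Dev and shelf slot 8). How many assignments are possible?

Let Aᵢ (for 1 ≤ i ≤ 8) be the placements that put person i in their forbidden shelf slot. Any j of these fix j positions, leaving (9−j)! ways to fill the rest, and there are C(8,j) ways to pick which j.
By inclusion–exclusion, the number of valid placements is Σ_{j=0}^{8} (−1)^j C(8,j)·(9−j)!.
Computing: 362880 − 322560 + 141120 − 40320 + 8400 − 1344 + 168 − 16 + 1 = 148329.

148329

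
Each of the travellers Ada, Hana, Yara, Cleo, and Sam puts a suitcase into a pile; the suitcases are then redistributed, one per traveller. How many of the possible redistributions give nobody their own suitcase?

Let Aᵢ be the assignments in which traveller i gets their own suitcase. We want the size of the complement of A₁∪…∪A_5.
By inclusion–exclusion this is Σ_{j=0}^{5} (−1)^j C(5,j)·(5−j)!.
Computing: 120 − 120 + 60 − 20 + 5 − 1 = 44.

44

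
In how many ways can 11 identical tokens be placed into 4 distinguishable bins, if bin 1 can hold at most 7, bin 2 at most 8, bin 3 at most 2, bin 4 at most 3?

By stars and bars, unrestricted non-negative solutions to x_1+…+x_4 = 11 number C(11+3,3) = 364.
Subtract solutions that violate a single cap (substitute x_i' = x_i − (cap_i+1)): x_1 ≥ 8 gives C(6,3) = 20; x_2 ≥ 9 gives C(5,3) = 10; x_3 ≥ 3 gives C(11,3) = 165; x_4 ≥ 4 gives C(10,3) = 120. Together 315.
Add back pairs where two caps are both exceeded: 0 + 1 + 0 + 0 + 0 + 35 = 36.
By inclusion–exclusion the count is 364 − 315 + 36 = 85.

85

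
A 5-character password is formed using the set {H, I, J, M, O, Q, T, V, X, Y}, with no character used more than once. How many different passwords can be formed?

30240

Choose and order 5 of the 10 symbols: the first character has 10 options, the next 9, and so on down to 6.
10 × 9 × 8 × 7 × 6 = 30240.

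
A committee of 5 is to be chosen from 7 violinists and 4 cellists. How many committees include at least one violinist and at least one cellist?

441

With no constraint there are C(11,5) = 462 possible selections.
Subtract selections that omit an entire group: no violinists → C(4,5) = 0; no cellists → C(7,5) = 21.
Both groups omitted at once is impossible, so 462 − 21 = 441.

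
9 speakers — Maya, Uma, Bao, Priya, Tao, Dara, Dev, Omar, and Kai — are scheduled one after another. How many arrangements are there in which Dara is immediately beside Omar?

80640

Place the 7 others and the Dara-Omar pair as 8 objects in a line; the pair has 2 internal arrangements.
That gives 2 × 8! = 2 × 40320 = 80640.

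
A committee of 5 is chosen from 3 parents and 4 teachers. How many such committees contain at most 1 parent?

Split by how many parents are chosen (0 through 1).
Sum: C(3,0)·C(4,5) + C(3,1)·C(4,4) = 0 + 3 = 3.

3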